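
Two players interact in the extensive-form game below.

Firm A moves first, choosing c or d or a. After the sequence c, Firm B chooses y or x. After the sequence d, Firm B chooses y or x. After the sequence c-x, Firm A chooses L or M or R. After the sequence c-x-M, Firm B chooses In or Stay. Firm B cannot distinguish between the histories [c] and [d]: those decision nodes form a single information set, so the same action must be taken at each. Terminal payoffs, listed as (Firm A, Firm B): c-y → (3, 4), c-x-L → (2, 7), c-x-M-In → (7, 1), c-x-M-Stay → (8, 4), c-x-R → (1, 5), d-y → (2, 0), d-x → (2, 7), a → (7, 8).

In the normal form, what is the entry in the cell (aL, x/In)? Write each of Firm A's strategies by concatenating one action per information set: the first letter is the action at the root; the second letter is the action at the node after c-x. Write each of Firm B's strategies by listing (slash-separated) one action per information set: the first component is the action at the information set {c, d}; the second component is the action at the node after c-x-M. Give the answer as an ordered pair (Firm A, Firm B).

(7, 8)

Trace the play path from the root:
  Firm A plays a
→ terminal payoff (7, 8).
(Firm A's choice at the node after c-x is never reached on this path, so it doesn't affect the outcome.)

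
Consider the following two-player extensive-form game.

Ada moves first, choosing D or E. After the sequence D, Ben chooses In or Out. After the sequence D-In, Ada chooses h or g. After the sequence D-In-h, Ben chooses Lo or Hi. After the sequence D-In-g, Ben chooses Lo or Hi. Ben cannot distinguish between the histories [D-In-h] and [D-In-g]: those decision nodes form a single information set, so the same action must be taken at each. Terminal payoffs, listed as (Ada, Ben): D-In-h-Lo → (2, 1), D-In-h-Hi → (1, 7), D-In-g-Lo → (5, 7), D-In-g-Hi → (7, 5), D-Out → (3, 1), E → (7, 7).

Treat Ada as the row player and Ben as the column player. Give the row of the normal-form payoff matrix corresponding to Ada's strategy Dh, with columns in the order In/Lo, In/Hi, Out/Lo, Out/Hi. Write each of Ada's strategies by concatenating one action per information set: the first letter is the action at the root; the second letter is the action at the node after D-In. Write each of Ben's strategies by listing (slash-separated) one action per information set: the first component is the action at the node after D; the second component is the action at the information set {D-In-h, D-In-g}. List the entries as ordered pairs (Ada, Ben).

vs In/Lo: Ada plays D → Ben plays In at [D] → Ada plays h at [D-In] → Ben plays Lo at [D-In-h] → (2, 1)
vs In/Hi: Ada plays D → Ben plays In at [D] → Ada plays h at [D-In] → Ben plays Hi at [D-In-h] → (1, 7)
vs Out/Lo: Ada plays D → Ben plays Out at [D] → (3, 1)
vs Out/Hi: Ada plays D → Ben plays Out at [D] → (3, 1)

(2,1) (1,7) (3,1) (3,1)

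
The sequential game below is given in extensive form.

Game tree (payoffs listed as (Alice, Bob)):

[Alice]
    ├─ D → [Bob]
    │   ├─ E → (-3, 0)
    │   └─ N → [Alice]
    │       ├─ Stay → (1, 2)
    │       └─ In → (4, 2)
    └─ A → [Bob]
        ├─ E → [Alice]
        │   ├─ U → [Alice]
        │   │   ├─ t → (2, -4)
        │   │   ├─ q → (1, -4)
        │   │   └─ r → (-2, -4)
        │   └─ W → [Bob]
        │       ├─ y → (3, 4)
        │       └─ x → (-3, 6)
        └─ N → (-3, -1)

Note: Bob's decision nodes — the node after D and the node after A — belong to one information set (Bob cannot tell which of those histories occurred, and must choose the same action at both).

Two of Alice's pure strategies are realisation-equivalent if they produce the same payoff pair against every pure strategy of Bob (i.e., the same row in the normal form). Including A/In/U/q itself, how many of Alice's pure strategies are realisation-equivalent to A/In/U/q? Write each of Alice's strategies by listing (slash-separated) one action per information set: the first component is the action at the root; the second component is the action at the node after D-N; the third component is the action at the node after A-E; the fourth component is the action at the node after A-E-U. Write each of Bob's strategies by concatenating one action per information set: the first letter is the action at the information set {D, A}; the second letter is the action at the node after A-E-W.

Row for A/In/U/q (columns Ey, Ex, Ny, Nx): (1,-4) (1,-4) (-3,-1) (-3,-1).
Under A/In/U/q, Alice's choice at the node after D-N can never be reached regardless of what Bob does, so varying those choices leaves every outcome unchanged.
Holding the reachable choices fixed and varying the unreachable one freely already gives 2 equivalent strategies.
No other strategy reproduces this row, so those 2 are the full class: A/Stay/U/q, A/In/U/q.

2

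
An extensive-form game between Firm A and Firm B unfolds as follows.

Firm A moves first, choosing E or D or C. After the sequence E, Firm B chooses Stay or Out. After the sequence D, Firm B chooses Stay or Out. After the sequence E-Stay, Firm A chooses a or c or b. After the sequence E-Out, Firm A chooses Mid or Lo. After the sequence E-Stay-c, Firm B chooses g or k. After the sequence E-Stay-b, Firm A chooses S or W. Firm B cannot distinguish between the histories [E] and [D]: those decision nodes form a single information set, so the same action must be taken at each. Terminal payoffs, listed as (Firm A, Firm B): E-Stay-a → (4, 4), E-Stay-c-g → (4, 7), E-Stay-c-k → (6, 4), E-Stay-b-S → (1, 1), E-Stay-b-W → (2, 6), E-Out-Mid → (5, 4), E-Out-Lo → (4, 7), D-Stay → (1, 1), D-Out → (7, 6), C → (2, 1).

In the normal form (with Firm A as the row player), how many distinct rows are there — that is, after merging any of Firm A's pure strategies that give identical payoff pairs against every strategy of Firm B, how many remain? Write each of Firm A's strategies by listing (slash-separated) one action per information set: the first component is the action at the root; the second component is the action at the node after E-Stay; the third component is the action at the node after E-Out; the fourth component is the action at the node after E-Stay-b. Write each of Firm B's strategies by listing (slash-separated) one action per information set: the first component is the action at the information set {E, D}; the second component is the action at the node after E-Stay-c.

Firm A has 36 pure strategies: E/a/Mid/S, E/a/Mid/W, E/a/Lo/S, E/a/Lo/W, E/c/Mid/S, E/c/Mid/W, E/c/Lo/S, E/c/Lo/W, E/b/Mid/S, E/b/Mid/W, E/b/Lo/S, E/b/Lo/W, D/a/Mid/S, D/a/Mid/W, D/a/Lo/S, D/a/Lo/W, D/c/Mid/S, D/c/Mid/W, D/c/Lo/S, D/c/Lo/W, D/b/Mid/S, D/b/Mid/W, D/b/Lo/S, D/b/Lo/W, C/a/Mid/S, C/a/Mid/W, C/a/Lo/S, C/a/Lo/W, C/c/Mid/S, C/c/Mid/W, C/c/Lo/S, C/c/Lo/W, C/b/Mid/S, C/b/Mid/W, C/b/Lo/S, C/b/Lo/W. Columns: Stay/g, Stay/k, Out/g, Out/k.
{E/a/Mid/S, E/a/Mid/W} → row (4,4) (4,4) (5,4) (5,4)
{E/a/Lo/S, E/a/Lo/W} → row (4,4) (4,4) (4,7) (4,7)
{E/c/Mid/S, E/c/Mid/W} → row (4,7) (6,4) (5,4) (5,4)
{E/c/Lo/S, E/c/Lo/W} → row (4,7) (6,4) (4,7) (4,7)
{E/b/Mid/S} → row (1,1) (1,1) (5,4) (5,4)
{E/b/Mid/W} → row (2,6) (2,6) (5,4) (5,4)
{E/b/Lo/S} → row (1,1) (1,1) (4,7) (4,7)
{E/b/Lo/W} → row (2,6) (2,6) (4,7) (4,7)
{D/a/Mid/S, D/a/Mid/W, D/a/Lo/S, D/a/Lo/W, D/c/Mid/S, D/c/Mid/W, D/c/Lo/S, D/c/Lo/W, D/b/Mid/S, D/b/Mid/W, D/b/Lo/S, D/b/Lo/W} → row (1,1) (1,1) (7,6) (7,6)
{C/a/Mid/S, C/a/Mid/W, C/a/Lo/S, C/a/Lo/W, C/c/Mid/S, C/c/Mid/W, C/c/Lo/S, C/c/Lo/W, C/b/Mid/S, C/b/Mid/W, C/b/Lo/S, C/b/Lo/W} → row (2,1) (2,1) (2,1) (2,1)
That's 10 distinct rows out of 36 strategies.

10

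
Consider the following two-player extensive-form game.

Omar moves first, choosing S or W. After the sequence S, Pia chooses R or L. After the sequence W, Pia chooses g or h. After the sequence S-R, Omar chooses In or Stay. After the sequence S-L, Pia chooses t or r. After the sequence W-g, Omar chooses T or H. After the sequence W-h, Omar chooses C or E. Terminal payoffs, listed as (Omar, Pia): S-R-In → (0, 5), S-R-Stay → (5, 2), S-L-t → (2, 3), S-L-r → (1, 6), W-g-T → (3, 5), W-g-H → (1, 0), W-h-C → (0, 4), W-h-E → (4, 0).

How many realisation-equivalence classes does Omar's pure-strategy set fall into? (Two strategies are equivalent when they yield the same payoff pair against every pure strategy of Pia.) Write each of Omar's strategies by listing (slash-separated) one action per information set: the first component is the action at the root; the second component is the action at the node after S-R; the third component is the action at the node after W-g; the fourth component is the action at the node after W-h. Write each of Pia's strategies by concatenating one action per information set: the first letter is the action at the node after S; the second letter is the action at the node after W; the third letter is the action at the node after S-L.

Omar has 16 pure strategies: S/In/T/C, S/In/T/E, S/In/H/C, S/In/H/E, S/Stay/T/C, S/Stay/T/E, S/Stay/H/C, S/Stay/H/E, W/In/T/C, W/In/T/E, W/In/H/C, W/In/H/E, W/Stay/T/C, W/Stay/T/E, W/Stay/H/C, W/Stay/H/E. Columns: Rgt, Rgr, Rht, Rhr, Lgt, Lgr, Lht, Lhr.
{S/In/T/C, S/In/T/E, S/In/H/C, S/In/H/E} → row (0,5) (0,5) (0,5) (0,5) (2,3) (1,6) (2,3) (1,6)
{S/Stay/T/C, S/Stay/T/E, S/Stay/H/C, S/Stay/H/E} → row (5,2) (5,2) (5,2) (5,2) (2,3) (1,6) (2,3) (1,6)
{W/In/T/C, W/Stay/T/C} → row (3,5) (3,5) (0,4) (0,4) (3,5) (3,5) (0,4) (0,4)
{W/In/T/E, W/Stay/T/E} → row (3,5) (3,5) (4,0) (4,0) (3,5) (3,5) (4,0) (4,0)
{W/In/H/C, W/Stay/H/C} → row (1,0) (1,0) (0,4) (0,4) (1,0) (1,0) (0,4) (0,4)
{W/In/H/E, W/Stay/H/E} → row (1,0) (1,0) (4,0) (4,0) (1,0) (1,0) (4,0) (4,0)
That's 6 distinct rows out of 16 strategies.

6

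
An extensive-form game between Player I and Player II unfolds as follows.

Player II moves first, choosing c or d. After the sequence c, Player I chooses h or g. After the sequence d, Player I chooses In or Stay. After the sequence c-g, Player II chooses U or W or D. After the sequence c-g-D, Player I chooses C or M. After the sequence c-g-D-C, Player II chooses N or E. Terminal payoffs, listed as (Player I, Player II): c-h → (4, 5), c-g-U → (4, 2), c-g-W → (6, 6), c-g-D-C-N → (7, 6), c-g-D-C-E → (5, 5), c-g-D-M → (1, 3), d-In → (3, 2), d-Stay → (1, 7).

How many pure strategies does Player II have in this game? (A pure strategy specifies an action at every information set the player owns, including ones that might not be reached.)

12

Player II owns the root with actions {c, d} — two choices.
Player II owns the node after c-g with actions {U, W, D} — three choices.
Player II owns the node after c-g-D-C with actions {N, E} — two choices.
A pure strategy fixes one action at each information set independently, so the count is the product 2 × 3 × 2 = 12.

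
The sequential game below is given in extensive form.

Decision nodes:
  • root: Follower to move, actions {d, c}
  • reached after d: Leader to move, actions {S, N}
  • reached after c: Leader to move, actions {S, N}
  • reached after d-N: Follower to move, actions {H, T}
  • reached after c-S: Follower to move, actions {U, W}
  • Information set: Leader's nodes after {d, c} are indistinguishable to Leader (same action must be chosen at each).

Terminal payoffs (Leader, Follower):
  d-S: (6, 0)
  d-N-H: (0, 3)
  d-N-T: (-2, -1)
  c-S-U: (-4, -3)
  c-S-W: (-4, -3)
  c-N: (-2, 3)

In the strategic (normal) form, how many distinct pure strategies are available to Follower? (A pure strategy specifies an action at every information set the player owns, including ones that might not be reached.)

8

Follower owns the root with actions {d, c} — two choices.
Follower owns the node after d-N with actions {H, T} — two choices.
Follower owns the node after c-S with actions {U, W} — two choices.
A pure strategy fixes one action at each information set independently, so the count is the product 2 × 2 × 2 = 8.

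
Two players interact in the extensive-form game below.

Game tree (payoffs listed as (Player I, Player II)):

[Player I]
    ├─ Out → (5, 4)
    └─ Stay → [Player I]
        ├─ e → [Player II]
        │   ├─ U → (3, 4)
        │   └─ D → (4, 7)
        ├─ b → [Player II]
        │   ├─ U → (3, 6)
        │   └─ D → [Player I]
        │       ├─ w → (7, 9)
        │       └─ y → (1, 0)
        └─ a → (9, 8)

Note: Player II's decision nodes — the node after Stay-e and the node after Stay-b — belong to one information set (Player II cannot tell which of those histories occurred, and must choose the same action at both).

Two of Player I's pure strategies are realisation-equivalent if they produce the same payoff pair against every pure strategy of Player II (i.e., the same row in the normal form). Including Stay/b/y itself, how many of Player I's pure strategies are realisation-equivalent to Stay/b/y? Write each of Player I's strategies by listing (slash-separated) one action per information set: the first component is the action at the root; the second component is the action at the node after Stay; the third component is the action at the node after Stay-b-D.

1

Row for Stay/b/y (columns U, D): (3,6) (1,0).
Every one of Player I's information sets is on the play path for some reply by Player II when Player I follows Stay/b/y.
Changing the action at any of them therefore changes at least one column, so only Stay/b/y itself gives this row.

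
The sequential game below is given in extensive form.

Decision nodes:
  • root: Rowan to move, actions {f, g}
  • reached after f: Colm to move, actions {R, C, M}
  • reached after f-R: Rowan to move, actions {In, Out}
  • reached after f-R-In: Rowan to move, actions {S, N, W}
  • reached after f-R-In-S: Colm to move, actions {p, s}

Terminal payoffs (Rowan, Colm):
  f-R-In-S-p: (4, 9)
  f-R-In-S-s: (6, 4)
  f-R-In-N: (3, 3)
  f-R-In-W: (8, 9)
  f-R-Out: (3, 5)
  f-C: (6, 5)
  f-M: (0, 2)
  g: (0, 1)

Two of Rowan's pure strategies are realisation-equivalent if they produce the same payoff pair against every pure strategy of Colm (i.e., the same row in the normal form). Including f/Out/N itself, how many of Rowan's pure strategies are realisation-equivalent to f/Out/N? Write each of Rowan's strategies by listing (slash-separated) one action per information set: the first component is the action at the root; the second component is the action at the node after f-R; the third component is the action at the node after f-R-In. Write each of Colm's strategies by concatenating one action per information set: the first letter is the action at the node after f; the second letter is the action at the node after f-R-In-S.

Row for f/Out/N (columns Rp, Rs, Cp, Cs, Mp, Ms): (3,5) (3,5) (6,5) (6,5) (0,2) (0,2).
Under f/Out/N, Rowan's choice at the node after f-R-In can never be reached regardless of what Colm does, so varying those choices leaves every outcome unchanged.
Holding the reachable choices fixed and varying the unreachable one freely already gives 3 equivalent strategies.
No other strategy reproduces this row, so those 3 are the full class: f/Out/S, f/Out/N, f/Out/W.

3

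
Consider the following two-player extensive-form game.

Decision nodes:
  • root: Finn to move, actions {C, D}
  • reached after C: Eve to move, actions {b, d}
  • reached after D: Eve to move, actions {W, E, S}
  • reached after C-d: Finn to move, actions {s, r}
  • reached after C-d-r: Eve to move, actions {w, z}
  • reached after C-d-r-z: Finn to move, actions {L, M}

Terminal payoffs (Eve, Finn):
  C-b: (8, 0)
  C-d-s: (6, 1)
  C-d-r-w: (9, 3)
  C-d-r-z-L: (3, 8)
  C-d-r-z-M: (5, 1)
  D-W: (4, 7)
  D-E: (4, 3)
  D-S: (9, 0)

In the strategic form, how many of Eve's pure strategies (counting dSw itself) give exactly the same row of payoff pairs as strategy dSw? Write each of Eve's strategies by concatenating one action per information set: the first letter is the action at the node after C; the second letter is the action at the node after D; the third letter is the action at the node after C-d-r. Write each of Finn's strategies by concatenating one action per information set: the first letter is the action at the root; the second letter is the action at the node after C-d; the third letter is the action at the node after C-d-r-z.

Row for dSw (columns CsL, CsM, CrL, CrM, DsL, DsM, DrL, DrM): (6,1) (6,1) (9,3) (9,3) (9,0) (9,0) (9,0) (9,0).
Every one of Eve's information sets is on the play path for some reply by Finn when Eve follows dSw.
Changing the action at any of them therefore changes at least one column, so only dSw itself gives this row.

1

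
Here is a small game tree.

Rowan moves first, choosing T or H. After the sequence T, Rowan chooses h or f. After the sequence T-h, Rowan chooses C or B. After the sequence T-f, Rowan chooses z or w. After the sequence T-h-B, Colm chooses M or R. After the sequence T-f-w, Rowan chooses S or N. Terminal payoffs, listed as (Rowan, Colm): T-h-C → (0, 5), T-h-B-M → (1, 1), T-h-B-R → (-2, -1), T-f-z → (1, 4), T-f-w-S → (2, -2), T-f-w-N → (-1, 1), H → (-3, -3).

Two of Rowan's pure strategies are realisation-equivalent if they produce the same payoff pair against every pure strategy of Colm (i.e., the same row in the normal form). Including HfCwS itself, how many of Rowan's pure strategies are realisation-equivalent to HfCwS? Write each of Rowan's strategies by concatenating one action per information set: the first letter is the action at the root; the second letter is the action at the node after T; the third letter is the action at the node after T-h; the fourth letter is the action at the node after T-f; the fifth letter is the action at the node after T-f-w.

Row for HfCwS (columns M, R): (-3,-3) (-3,-3).
Under HfCwS, Rowan's choice at the node after T and at the node after T-h and at the node after T-f and at the node after T-f-w can never be reached regardless of what Colm does, so varying those choices leaves every outcome unchanged.
Holding the reachable choices fixed and varying the unreachable ones freely already gives 2 × 2 × 2 × 2 = 16 equivalent strategies.
No other strategy reproduces this row, so those 16 are the full class: HhCzS, HhCzN, HhCwS, HhCwN, HhBzS, HhBzN, HhBwS, HhBwN, HfCzS, HfCzN, HfCwS, HfCwN, HfBzS, HfBzN, HfBwS, HfBwN.

16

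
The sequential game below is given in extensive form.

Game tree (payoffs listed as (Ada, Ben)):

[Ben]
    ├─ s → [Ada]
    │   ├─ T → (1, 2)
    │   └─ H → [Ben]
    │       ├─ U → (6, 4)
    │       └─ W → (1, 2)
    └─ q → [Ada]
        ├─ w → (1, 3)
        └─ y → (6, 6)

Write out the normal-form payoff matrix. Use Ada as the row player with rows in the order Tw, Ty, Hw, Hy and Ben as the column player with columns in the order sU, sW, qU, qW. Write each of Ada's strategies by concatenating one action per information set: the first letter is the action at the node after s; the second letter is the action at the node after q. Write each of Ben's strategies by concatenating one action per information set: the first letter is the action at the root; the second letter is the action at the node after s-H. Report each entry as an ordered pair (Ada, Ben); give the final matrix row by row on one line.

Row Tw: sU→(1,2), sW→(1,2), qU→(1,3), qW→(1,3)
Row Ty: sU→(1,2), sW→(1,2), qU→(6,6), qW→(6,6)
Row Hw: sU→(6,4), sW→(1,2), qU→(1,3), qW→(1,3)
Row Hy: sU→(6,4), sW→(1,2), qU→(6,6), qW→(6,6)

Tw: (1,2) (1,2) (1,3) (1,3) | Ty: (1,2) (1,2) (6,6) (6,6) | Hw: (6,4) (1,2) (1,3) (1,3) | Hy: (6,4) (1,2) (6,6) (6,6)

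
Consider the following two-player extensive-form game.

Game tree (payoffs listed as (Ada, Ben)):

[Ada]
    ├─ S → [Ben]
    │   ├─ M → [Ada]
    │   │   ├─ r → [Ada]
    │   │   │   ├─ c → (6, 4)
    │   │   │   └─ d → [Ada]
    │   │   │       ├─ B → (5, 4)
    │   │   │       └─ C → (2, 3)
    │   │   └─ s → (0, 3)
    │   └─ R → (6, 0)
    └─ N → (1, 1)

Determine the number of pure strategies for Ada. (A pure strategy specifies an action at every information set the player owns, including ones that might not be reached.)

16

Ada owns the root with actions {S, N} — two choices.
Ada owns the node after S-M with actions {r, s} — two choices.
Ada owns the node after S-M-r with actions {c, d} — two choices.
Ada owns the node after S-M-r-d with actions {B, C} — two choices.
A pure strategy fixes one action at each information set independently, so the count is the product 2 × 2 × 2 × 2 = 16.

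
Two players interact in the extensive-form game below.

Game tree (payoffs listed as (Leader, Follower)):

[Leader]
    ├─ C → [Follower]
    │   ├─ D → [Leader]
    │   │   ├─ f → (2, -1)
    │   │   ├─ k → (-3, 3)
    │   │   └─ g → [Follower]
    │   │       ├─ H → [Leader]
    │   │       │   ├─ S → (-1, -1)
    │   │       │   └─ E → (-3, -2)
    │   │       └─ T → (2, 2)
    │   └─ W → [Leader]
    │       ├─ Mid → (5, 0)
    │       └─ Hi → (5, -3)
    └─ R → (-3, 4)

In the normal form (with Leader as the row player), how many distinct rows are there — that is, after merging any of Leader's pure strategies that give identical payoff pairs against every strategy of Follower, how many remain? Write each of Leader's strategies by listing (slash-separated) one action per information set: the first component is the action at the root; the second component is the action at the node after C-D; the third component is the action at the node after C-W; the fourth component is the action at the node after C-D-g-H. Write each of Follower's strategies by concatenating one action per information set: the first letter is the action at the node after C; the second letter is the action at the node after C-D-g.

9

Leader has 24 pure strategies: C/f/Mid/S, C/f/Mid/E, C/f/Hi/S, C/f/Hi/E, C/k/Mid/S, C/k/Mid/E, C/k/Hi/S, C/k/Hi/E, C/g/Mid/S, C/g/Mid/E, C/g/Hi/S, C/g/Hi/E, R/f/Mid/S, R/f/Mid/E, R/f/Hi/S, R/f/Hi/E, R/k/Mid/S, R/k/Mid/E, R/k/Hi/S, R/k/Hi/E, R/g/Mid/S, R/g/Mid/E, R/g/Hi/S, R/g/Hi/E. Columns: DH, DT, WH, WT.
{C/f/Mid/S, C/f/Mid/E} → row (2,-1) (2,-1) (5,0) (5,0)
{C/f/Hi/S, C/f/Hi/E} → row (2,-1) (2,-1) (5,-3) (5,-3)
{C/k/Mid/S, C/k/Mid/E} → row (-3,3) (-3,3) (5,0) (5,0)
{C/k/Hi/S, C/k/Hi/E} → row (-3,3) (-3,3) (5,-3) (5,-3)
{C/g/Mid/S} → row (-1,-1) (2,2) (5,0) (5,0)
{C/g/Mid/E} → row (-3,-2) (2,2) (5,0) (5,0)
{C/g/Hi/S} → row (-1,-1) (2,2) (5,-3) (5,-3)
{C/g/Hi/E} → row (-3,-2) (2,2) (5,-3) (5,-3)
{R/f/Mid/S, R/f/Mid/E, R/f/Hi/S, R/f/Hi/E, R/k/Mid/S, R/k/Mid/E, R/k/Hi/S, R/k/Hi/E, R/g/Mid/S, R/g/Mid/E, R/g/Hi/S, R/g/Hi/E} → row (-3,4) (-3,4) (-3,4) (-3,4)
That's 9 distinct rows out of 24 strategies.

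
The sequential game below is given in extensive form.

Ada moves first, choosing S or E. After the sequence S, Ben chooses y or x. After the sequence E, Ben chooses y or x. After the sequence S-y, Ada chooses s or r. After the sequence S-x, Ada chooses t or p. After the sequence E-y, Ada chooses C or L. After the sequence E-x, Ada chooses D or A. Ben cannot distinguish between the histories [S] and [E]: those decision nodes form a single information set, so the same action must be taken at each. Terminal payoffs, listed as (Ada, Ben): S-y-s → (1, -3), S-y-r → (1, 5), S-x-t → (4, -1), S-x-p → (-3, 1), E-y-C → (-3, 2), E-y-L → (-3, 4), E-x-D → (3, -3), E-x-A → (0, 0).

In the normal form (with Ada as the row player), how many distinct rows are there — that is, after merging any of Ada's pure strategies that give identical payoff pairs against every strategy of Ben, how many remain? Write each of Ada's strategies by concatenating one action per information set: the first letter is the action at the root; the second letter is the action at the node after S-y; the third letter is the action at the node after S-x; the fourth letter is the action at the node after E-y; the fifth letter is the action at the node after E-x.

8

Ada has 32 pure strategies: SstCD, SstCA, SstLD, SstLA, SspCD, SspCA, SspLD, SspLA, SrtCD, SrtCA, SrtLD, SrtLA, SrpCD, SrpCA, SrpLD, SrpLA, EstCD, EstCA, EstLD, EstLA, EspCD, EspCA, EspLD, EspLA, ErtCD, ErtCA, ErtLD, ErtLA, ErpCD, ErpCA, ErpLD, ErpLA. Columns: y, x.
{SstCD, SstCA, SstLD, SstLA} → row (1,-3) (4,-1)
{SspCD, SspCA, SspLD, SspLA} → row (1,-3) (-3,1)
{SrtCD, SrtCA, SrtLD, SrtLA} → row (1,5) (4,-1)
{SrpCD, SrpCA, SrpLD, SrpLA} → row (1,5) (-3,1)
{EstCD, EspCD, ErtCD, ErpCD} → row (-3,2) (3,-3)
{EstCA, EspCA, ErtCA, ErpCA} → row (-3,2) (0,0)
{EstLD, EspLD, ErtLD, ErpLD} → row (-3,4) (3,-3)
{EstLA, EspLA, ErtLA, ErpLA} → row (-3,4) (0,0)
That's 8 distinct rows out of 32 strategies.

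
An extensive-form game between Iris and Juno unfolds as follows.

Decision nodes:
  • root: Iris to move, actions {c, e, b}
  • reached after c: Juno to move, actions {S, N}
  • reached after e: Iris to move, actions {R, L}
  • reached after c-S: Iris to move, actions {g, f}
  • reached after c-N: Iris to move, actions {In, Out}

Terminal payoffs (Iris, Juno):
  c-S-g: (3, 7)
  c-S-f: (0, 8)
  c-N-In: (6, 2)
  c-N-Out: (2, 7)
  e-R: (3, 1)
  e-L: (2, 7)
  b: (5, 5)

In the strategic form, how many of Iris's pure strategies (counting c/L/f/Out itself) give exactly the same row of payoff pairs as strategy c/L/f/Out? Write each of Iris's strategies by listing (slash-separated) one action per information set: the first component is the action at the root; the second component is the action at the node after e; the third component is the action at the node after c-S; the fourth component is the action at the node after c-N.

Row for c/L/f/Out (columns S, N): (0,8) (2,7).
Under c/L/f/Out, Iris's choice at the node after e can never be reached regardless of what Juno does, so varying those choices leaves every outcome unchanged.
Holding the reachable choices fixed and varying the unreachable one freely already gives 2 equivalent strategies.
No other strategy reproduces this row, so those 2 are the full class: c/R/f/Out, c/L/f/Out.

2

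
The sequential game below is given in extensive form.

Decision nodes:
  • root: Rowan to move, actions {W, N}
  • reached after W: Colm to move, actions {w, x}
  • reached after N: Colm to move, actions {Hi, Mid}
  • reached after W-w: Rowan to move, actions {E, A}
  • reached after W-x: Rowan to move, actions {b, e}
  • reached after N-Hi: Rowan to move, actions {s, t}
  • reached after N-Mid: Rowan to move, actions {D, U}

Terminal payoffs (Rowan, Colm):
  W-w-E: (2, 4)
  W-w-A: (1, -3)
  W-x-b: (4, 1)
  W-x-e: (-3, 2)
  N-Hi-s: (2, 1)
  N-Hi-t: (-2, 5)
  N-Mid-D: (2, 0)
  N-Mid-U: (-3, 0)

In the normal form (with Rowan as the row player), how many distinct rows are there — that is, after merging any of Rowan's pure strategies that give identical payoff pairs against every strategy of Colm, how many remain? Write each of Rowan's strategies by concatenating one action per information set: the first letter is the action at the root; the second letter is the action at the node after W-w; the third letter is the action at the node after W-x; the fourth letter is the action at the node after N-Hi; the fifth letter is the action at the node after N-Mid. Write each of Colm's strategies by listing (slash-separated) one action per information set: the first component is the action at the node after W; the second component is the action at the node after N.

8

Rowan has 32 pure strategies: WEbsD, WEbsU, WEbtD, WEbtU, WEesD, WEesU, WEetD, WEetU, WAbsD, WAbsU, WAbtD, WAbtU, WAesD, WAesU, WAetD, WAetU, NEbsD, NEbsU, NEbtD, NEbtU, NEesD, NEesU, NEetD, NEetU, NAbsD, NAbsU, NAbtD, NAbtU, NAesD, NAesU, NAetD, NAetU. Columns: w/Hi, w/Mid, x/Hi, x/Mid.
{WEbsD, WEbsU, WEbtD, WEbtU} → row (2,4) (2,4) (4,1) (4,1)
{WEesD, WEesU, WEetD, WEetU} → row (2,4) (2,4) (-3,2) (-3,2)
{WAbsD, WAbsU, WAbtD, WAbtU} → row (1,-3) (1,-3) (4,1) (4,1)
{WAesD, WAesU, WAetD, WAetU} → row (1,-3) (1,-3) (-3,2) (-3,2)
{NEbsD, NEesD, NAbsD, NAesD} → row (2,1) (2,0) (2,1) (2,0)
{NEbsU, NEesU, NAbsU, NAesU} → row (2,1) (-3,0) (2,1) (-3,0)
{NEbtD, NEetD, NAbtD, NAetD} → row (-2,5) (2,0) (-2,5) (2,0)
{NEbtU, NEetU, NAbtU, NAetU} → row (-2,5) (-3,0) (-2,5) (-3,0)
That's 8 distinct rows out of 32 strategies.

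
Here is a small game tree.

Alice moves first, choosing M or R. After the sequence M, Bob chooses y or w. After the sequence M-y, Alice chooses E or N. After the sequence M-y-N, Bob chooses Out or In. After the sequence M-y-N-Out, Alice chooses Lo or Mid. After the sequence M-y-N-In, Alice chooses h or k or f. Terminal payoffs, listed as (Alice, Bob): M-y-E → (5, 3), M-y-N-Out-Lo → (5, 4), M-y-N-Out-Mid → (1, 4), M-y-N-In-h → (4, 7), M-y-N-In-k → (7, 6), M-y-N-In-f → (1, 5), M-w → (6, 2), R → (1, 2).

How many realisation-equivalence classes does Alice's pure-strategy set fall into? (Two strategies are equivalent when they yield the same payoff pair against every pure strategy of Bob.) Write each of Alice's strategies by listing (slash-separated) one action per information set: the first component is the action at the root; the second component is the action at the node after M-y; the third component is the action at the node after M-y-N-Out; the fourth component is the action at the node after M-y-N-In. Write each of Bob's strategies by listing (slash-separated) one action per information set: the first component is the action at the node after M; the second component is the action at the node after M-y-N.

8

Alice has 24 pure strategies: M/E/Lo/h, M/E/Lo/k, M/E/Lo/f, M/E/Mid/h, M/E/Mid/k, M/E/Mid/f, M/N/Lo/h, M/N/Lo/k, M/N/Lo/f, M/N/Mid/h, M/N/Mid/k, M/N/Mid/f, R/E/Lo/h, R/E/Lo/k, R/E/Lo/f, R/E/Mid/h, R/E/Mid/k, R/E/Mid/f, R/N/Lo/h, R/N/Lo/k, R/N/Lo/f, R/N/Mid/h, R/N/Mid/k, R/N/Mid/f. Columns: y/Out, y/In, w/Out, w/In.
{M/E/Lo/h, M/E/Lo/k, M/E/Lo/f, M/E/Mid/h, M/E/Mid/k, M/E/Mid/f} → row (5,3) (5,3) (6,2) (6,2)
{M/N/Lo/h} → row (5,4) (4,7) (6,2) (6,2)
{M/N/Lo/k} → row (5,4) (7,6) (6,2) (6,2)
{M/N/Lo/f} → row (5,4) (1,5) (6,2) (6,2)
{M/N/Mid/h} → row (1,4) (4,7) (6,2) (6,2)
{M/N/Mid/k} → row (1,4) (7,6) (6,2) (6,2)
{M/N/Mid/f} → row (1,4) (1,5) (6,2) (6,2)
{R/E/Lo/h, R/E/Lo/k, R/E/Lo/f, R/E/Mid/h, R/E/Mid/k, R/E/Mid/f, R/N/Lo/h, R/N/Lo/k, R/N/Lo/f, R/N/Mid/h, R/N/Mid/k, R/N/Mid/f} → row (1,2) (1,2) (1,2) (1,2)
That's 8 distinct rows out of 24 strategies.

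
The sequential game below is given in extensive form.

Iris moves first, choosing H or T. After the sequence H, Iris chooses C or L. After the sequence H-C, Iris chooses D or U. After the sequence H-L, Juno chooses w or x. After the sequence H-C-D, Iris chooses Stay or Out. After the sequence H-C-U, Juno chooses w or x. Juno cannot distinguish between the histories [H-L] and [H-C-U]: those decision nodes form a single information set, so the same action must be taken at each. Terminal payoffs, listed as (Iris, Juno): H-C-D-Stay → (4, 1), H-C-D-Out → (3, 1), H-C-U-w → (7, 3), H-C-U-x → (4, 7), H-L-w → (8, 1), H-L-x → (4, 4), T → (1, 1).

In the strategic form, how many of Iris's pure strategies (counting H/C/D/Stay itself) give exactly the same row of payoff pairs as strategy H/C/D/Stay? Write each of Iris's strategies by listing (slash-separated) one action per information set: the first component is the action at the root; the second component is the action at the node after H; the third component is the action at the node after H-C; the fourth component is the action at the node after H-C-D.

1

Row for H/C/D/Stay (columns w, x): (4,1) (4,1).
Every one of Iris's information sets is on the play path for some reply by Juno when Iris follows H/C/D/Stay.
Changing the action at any of them therefore changes at least one column, so only H/C/D/Stay itself gives this row.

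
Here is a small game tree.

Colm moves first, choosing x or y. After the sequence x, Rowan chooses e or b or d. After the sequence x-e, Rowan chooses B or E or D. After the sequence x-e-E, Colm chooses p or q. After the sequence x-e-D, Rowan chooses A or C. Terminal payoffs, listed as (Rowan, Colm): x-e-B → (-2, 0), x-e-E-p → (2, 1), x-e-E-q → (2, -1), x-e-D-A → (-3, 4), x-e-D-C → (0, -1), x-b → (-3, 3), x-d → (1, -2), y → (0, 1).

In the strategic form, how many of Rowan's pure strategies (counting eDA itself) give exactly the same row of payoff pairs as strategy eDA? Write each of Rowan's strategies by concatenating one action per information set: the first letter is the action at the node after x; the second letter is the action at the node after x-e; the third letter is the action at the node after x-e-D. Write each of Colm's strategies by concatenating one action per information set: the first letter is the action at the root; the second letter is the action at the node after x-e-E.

1

Row for eDA (columns xp, xq, yp, yq): (-3,4) (-3,4) (0,1) (0,1).
Every one of Rowan's information sets is on the play path for some reply by Colm when Rowan follows eDA.
Changing the action at any of them therefore changes at least one column, so only eDA itself gives this row.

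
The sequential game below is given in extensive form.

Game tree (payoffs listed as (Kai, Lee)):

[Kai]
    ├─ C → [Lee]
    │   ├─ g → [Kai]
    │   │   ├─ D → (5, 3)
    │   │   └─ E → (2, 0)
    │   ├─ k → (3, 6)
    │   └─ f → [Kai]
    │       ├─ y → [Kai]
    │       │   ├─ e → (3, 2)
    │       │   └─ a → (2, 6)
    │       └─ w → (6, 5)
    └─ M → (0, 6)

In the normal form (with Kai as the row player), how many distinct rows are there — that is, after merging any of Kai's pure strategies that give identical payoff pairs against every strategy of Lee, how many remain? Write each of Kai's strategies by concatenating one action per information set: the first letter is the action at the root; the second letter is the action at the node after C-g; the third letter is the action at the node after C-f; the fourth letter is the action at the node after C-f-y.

7

Kai has 16 pure strategies: CDye, CDya, CDwe, CDwa, CEye, CEya, CEwe, CEwa, MDye, MDya, MDwe, MDwa, MEye, MEya, MEwe, MEwa. Columns: g, k, f.
{CDye} → row (5,3) (3,6) (3,2)
{CDya} → row (5,3) (3,6) (2,6)
{CDwe, CDwa} → row (5,3) (3,6) (6,5)
{CEye} → row (2,0) (3,6) (3,2)
{CEya} → row (2,0) (3,6) (2,6)
{CEwe, CEwa} → row (2,0) (3,6) (6,5)
{MDye, MDya, MDwe, MDwa, MEye, MEya, MEwe, MEwa} → row (0,6) (0,6) (0,6)
That's 7 distinct rows out of 16 strategies.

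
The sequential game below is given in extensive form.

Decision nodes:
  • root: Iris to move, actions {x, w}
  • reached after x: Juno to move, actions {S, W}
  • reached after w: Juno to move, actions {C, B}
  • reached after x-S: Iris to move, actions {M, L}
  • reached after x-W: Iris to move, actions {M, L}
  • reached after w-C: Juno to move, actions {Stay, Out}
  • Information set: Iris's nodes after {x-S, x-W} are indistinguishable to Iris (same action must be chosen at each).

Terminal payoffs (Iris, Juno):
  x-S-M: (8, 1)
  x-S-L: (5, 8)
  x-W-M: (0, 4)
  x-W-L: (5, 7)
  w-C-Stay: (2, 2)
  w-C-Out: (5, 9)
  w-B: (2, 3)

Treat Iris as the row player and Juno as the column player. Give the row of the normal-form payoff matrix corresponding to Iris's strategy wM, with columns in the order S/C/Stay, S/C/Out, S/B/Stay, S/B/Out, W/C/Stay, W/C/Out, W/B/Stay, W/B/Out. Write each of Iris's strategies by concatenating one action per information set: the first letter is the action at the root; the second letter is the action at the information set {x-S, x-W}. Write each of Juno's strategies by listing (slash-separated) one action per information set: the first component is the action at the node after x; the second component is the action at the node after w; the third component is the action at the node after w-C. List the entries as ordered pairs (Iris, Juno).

(2,2) (5,9) (2,3) (2,3) (2,2) (5,9) (2,3) (2,3)

vs S/C/Stay: Iris plays w → Juno plays C at [w] → Juno plays Stay at [w-C] → (2, 2)
vs S/C/Out: Iris plays w → Juno plays C at [w] → Juno plays Out at [w-C] → (5, 9)
vs S/B/Stay: Iris plays w → Juno plays B at [w] → (2, 3)
vs S/B/Out: Iris plays w → Juno plays B at [w] → (2, 3)
vs W/C/Stay: Iris plays w → Juno plays C at [w] → Juno plays Stay at [w-C] → (2, 2)
vs W/C/Out: Iris plays w → Juno plays C at [w] → Juno plays Out at [w-C] → (5, 9)
vs W/B/Stay: Iris plays w → Juno plays B at [w] → (2, 3)
vs W/B/Out: Iris plays w → Juno plays B at [w] → (2, 3)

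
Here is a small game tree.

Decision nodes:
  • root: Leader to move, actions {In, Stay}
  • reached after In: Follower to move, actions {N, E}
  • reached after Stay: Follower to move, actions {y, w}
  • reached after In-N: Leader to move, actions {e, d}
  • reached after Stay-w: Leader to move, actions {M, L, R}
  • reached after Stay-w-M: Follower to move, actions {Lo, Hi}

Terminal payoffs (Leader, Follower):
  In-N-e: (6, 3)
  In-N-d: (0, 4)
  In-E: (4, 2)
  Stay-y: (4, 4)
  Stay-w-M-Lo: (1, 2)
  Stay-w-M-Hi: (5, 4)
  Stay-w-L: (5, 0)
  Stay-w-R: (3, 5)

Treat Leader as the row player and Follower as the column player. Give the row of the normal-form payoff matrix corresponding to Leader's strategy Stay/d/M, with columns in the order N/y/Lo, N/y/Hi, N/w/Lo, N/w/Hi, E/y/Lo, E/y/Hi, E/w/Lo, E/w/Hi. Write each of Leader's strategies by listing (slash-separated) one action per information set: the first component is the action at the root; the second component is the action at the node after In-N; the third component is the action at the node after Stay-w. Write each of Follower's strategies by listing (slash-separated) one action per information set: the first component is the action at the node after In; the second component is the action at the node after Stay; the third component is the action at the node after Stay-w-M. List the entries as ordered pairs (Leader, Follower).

vs N/y/Lo: Leader plays Stay → Follower plays y at [Stay] → (4, 4)
vs N/y/Hi: Leader plays Stay → Follower plays y at [Stay] → (4, 4)
vs N/w/Lo: Leader plays Stay → Follower plays w at [Stay] → Leader plays M at [Stay-w] → Follower plays Lo at [Stay-w-M] → (1, 2)
vs N/w/Hi: Leader plays Stay → Follower plays w at [Stay] → Leader plays M at [Stay-w] → Follower plays Hi at [Stay-w-M] → (5, 4)
vs E/y/Lo: Leader plays Stay → Follower plays y at [Stay] → (4, 4)
vs E/y/Hi: Leader plays Stay → Follower plays y at [Stay] → (4, 4)
vs E/w/Lo: Leader plays Stay → Follower plays w at [Stay] → Leader plays M at [Stay-w] → Follower plays Lo at [Stay-w-M] → (1, 2)
vs E/w/Hi: Leader plays Stay → Follower plays w at [Stay] → Leader plays M at [Stay-w] → Follower plays Hi at [Stay-w-M] → (5, 4)

(4,4) (4,4) (1,2) (5,4) (4,4) (4,4) (1,2) (5,4)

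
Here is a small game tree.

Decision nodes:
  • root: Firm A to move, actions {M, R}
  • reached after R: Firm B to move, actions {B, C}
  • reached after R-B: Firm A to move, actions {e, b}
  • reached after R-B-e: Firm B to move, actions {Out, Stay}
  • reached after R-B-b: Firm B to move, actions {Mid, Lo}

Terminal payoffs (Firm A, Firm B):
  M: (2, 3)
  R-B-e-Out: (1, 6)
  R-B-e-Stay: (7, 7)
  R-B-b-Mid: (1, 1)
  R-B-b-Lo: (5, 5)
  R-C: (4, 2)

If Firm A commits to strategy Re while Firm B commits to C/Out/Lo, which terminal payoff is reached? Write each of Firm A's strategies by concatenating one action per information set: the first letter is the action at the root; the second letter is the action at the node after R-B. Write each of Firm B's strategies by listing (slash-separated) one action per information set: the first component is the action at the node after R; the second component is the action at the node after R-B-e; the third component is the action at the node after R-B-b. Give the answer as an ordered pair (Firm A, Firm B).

(4, 2)

Trace the play path from the root:
  Firm A plays R
  Firm B plays C at [R]
→ terminal payoff (4, 2).
(Firm A's choice at the node after R-B is never reached on this path, so it doesn't affect the outcome.)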